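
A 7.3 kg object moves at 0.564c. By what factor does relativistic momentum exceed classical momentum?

p_rel = γmv, p_class = mv
Ratio = γ = 1/√(1 - 0.564²) = 1.211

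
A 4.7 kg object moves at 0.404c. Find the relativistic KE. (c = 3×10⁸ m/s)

γ = 1/√(1 - 0.404²) = 1.09318
γ - 1 = 0.09318
KE = (γ-1)mc² = 0.09318 × 4.7 × (3×10⁸)² = 3.942×10¹⁶ J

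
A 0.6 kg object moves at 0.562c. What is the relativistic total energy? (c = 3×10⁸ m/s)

γ = 1/√(1 - 0.562²) = 1.209
mc² = 0.6 × (3×10⁸)² = 5.400×10¹⁶ J
E = γmc² = 1.209 × 5.400×10¹⁶ = 6.529×10¹⁶ J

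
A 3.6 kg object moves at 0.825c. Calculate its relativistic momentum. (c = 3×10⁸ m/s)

γ = 1/√(1 - 0.825²) = 1.7695
v = 0.825 × 3×10⁸ = 2.475×10⁸ m/s
p = γmv = 1.7695 × 3.6 × 2.475×10⁸ = 1.577×10⁹ kg·m/s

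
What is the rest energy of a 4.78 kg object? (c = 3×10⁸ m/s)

c² = (3×10⁸)² = 9.000×10¹⁶ m²/s²
E₀ = mc² = 4.78 × 9.000×10¹⁶ = 4.302×10¹⁷ J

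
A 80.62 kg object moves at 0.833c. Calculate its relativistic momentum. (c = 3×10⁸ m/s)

γ = 1/√(1 - 0.833²) = 1.807
v = 0.833 × 3×10⁸ = 2.499×10⁸ m/s
p = γmv = 1.807 × 80.62 × 2.499×10⁸ = 3.641×10¹⁰ kg·m/s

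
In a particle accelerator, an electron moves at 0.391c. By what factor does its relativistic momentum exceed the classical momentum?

p_rel = γmv, p_class = mv
Ratio = γ = 1/√(1 - 0.391²)
= 1/√(0.847119) = 1.086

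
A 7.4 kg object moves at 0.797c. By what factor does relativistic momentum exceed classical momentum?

p_rel = γmv, p_class = mv
Ratio = γ = 1/√(1 - 0.797²) = 1.656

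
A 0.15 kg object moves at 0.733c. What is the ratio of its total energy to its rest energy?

E = γmc², E₀ = mc²
E/E₀ = γ = 1/√(1 - 0.733²) = 1.470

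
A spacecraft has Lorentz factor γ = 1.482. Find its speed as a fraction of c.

From γ = 1/√(1 - v²/c²):
1/γ² = 1/1.482² = 0.4553
v²/c² = 1 - 0.4553 = 0.5447
v/c = √(0.5447) = 0.7380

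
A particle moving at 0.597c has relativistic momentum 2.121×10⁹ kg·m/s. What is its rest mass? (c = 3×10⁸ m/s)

γ = 1/√(1 - 0.597²) = 1.2465
v = 0.597 × 3×10⁸ = 1.791×10⁸ m/s
m = p/(γv) = 2.121×10⁹/(1.2465 × 1.791×10⁸) = 9.501 kg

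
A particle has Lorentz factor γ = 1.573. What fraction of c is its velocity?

From γ = 1/√(1 - v²/c²):
1/γ² = 1/1.573² = 0.4041
v²/c² = 1 - 0.4041 = 0.5959
v/c = √(0.5959) = 0.7719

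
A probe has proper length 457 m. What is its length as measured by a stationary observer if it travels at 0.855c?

Proper length L₀ = 457 m
γ = 1/√(1 - 0.855²) = 1.928
L = L₀/γ = 457/1.928 = 237.0 m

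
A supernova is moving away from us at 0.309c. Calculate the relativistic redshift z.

β = 0.309
(1+β)/(1-β) = 1.309/0.691 = 1.8944
√(1.8944) = 1.3764
z = 1.3764 - 1 = 0.3764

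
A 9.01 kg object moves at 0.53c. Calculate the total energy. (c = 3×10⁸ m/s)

γ = 1/√(1 - 0.53²) = 1.17925
mc² = 9.01 × (3×10⁸)² = 8.109×10¹⁷ J
E = γmc² = 1.17925 × 8.109×10¹⁷ = 9.563×10¹⁷ J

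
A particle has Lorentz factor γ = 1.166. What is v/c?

From γ = 1/√(1 - v²/c²):
1/γ² = 1/1.166² = 0.7355
v²/c² = 1 - 0.7355 = 0.2645
v/c = √(0.2645) = 0.5143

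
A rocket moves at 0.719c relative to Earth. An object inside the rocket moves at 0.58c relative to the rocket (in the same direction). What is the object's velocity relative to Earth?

u = (u' + v)/(1 + u'v/c²)
Numerator: 0.58 + 0.719 = 1.299
Denominator: 1 + 0.41702 = 1.41702
u = 1.299/1.41702 = 0.9167c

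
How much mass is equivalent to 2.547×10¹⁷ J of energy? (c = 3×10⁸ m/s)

From E = mc², we get m = E/c²
c² = (3×10⁸)² = 9×10¹⁶ m²/s²
m = 2.547×10¹⁷ / 9×10¹⁶ = 2.830 kg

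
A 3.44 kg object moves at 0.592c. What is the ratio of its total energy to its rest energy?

E = γmc², E₀ = mc²
E/E₀ = γ = 1/√(1 - 0.592²) = 1.241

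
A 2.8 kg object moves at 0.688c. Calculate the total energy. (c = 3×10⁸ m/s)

γ = 1/√(1 - 0.688²) = 1.37796
mc² = 2.8 × (3×10⁸)² = 2.520×10¹⁷ J
E = γmc² = 1.37796 × 2.520×10¹⁷ = 3.472×10¹⁷ J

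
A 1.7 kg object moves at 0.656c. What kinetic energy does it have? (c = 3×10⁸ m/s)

γ = 1/√(1 - 0.656²) = 1.3249
γ - 1 = 0.3249
KE = (γ-1)mc² = 0.3249 × 1.7 × (3×10⁸)² = 4.971×10¹⁶ J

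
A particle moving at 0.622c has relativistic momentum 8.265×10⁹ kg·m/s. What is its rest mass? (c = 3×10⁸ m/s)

γ = 1/√(1 - 0.622²) = 1.277
v = 0.622 × 3×10⁸ = 1.866×10⁸ m/s
m = p/(γv) = 8.265×10⁹/(1.277 × 1.866×10⁸) = 34.68 kg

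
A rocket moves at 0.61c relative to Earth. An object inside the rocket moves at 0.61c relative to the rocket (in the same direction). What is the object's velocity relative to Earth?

u = (u' + v)/(1 + u'v/c²)
Numerator: 0.61 + 0.61 = 1.22
Denominator: 1 + 0.3721 = 1.3721
u = 1.22/1.3721 = 0.8891c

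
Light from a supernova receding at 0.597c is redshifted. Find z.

β = 0.597
(1+β)/(1-β) = 1.597/0.403 = 3.963
√(3.963) = 1.9907
z = 1.9907 - 1 = 0.9907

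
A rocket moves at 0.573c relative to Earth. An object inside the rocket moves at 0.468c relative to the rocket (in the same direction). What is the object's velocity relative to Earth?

u = (u' + v)/(1 + u'v/c²)
Numerator: 0.468 + 0.573 = 1.041
Denominator: 1 + 0.268164 = 1.268164
u = 1.041/1.268164 = 0.8209c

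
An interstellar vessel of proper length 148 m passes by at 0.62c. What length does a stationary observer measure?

Proper length L₀ = 148 m
γ = 1/√(1 - 0.62²) = 1.275
L = L₀/γ = 148/1.275 = 116.1 m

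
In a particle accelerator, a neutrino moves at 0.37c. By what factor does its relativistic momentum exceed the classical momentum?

p_rel = γmv, p_class = mv
Ratio = γ = 1/√(1 - 0.37²)
= 1/√(0.8631) = 1.076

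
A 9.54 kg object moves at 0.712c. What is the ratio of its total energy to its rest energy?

E = γmc², E₀ = mc²
E/E₀ = γ = 1/√(1 - 0.712²) = 1.424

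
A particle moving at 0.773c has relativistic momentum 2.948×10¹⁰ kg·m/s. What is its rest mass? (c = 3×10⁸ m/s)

γ = 1/√(1 - 0.773²) = 1.5763
v = 0.773 × 3×10⁸ = 2.319×10⁸ m/s
m = p/(γv) = 2.948×10¹⁰/(1.5763 × 2.319×10⁸) = 80.65 kg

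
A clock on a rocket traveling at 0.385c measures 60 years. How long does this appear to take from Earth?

Proper time Δt₀ = 60 years
γ = 1/√(1 - 0.385²) = 1.0835
Δt = γΔt₀ = 1.0835 × 60 = 65.01 years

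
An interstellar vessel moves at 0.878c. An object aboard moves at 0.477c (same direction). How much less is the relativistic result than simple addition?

Classical: u' + v = 0.477 + 0.878 = 1.355c
Relativistic: u = (0.477 + 0.878)/(1 + 0.418806) = 1.355/1.418806 = 0.9550c
Difference: 1.355 - 0.9550 = 0.4000c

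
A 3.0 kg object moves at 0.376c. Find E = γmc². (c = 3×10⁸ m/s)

γ = 1/√(1 - 0.376²) = 1.0792
mc² = 3.0 × (3×10⁸)² = 2.700×10¹⁷ J
E = γmc² = 1.0792 × 2.700×10¹⁷ = 2.914×10¹⁷ J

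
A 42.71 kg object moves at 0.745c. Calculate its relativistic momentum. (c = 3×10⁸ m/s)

γ = 1/√(1 - 0.745²) = 1.499
v = 0.745 × 3×10⁸ = 2.235×10⁸ m/s
p = γmv = 1.499 × 42.71 × 2.235×10⁸ = 1.431×10¹⁰ kg·m/s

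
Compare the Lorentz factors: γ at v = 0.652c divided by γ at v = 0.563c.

γ₁ = 1/√(1 - 0.652²) = 1.319
γ₂ = 1/√(1 - 0.563²) = 1.210
γ₁/γ₂ = 1.319/1.210 = 1.090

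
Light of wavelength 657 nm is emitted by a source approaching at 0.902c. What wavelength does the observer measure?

β = 0.902
Wavelength Doppler factor = √(0.098/1.902) = √(0.05152) = 0.2270
λ_obs = 657 × 0.2270 = 149.1 nm (blueshift)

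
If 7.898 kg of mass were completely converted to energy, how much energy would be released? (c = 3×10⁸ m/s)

Using E = mc²:
c² = (3×10⁸)² = 9×10¹⁶ m²/s²
E = 7.898 × 9×10¹⁶ = 7.108×10¹⁷ J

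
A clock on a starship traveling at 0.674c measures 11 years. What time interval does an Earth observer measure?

Proper time Δt₀ = 11 years
γ = 1/√(1 - 0.674²) = 1.354
Δt = γΔt₀ = 1.354 × 11 = 14.89 years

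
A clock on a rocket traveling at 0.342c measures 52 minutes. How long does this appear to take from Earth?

Proper time Δt₀ = 52 minutes
γ = 1/√(1 - 0.342²) = 1.0642
Δt = γΔt₀ = 1.0642 × 52 = 55.34 minutes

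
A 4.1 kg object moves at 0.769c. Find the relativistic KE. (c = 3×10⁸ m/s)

γ = 1/√(1 - 0.769²) = 1.5643
γ - 1 = 0.5643
KE = (γ-1)mc² = 0.5643 × 4.1 × (3×10⁸)² = 2.082×10¹⁷ J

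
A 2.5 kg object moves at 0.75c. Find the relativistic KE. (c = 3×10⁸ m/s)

γ = 1/√(1 - 0.75²) = 1.5119
γ - 1 = 0.5119
KE = (γ-1)mc² = 0.5119 × 2.5 × (3×10⁸)² = 1.152×10¹⁷ J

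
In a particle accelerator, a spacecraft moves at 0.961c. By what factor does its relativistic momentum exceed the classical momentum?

p_rel = γmv, p_class = mv
Ratio = γ = 1/√(1 - 0.961²)
= 1/√(0.076479) = 3.616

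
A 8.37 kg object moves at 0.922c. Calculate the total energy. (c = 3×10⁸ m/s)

γ = 1/√(1 - 0.922²) = 2.583
mc² = 8.37 × (3×10⁸)² = 7.533×10¹⁷ J
E = γmc² = 2.583 × 7.533×10¹⁷ = 1.946×10¹⁸ J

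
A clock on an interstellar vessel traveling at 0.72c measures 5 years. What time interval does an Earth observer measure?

Proper time Δt₀ = 5 years
γ = 1/√(1 - 0.72²) = 1.441
Δt = γΔt₀ = 1.441 × 5 = 7.205 years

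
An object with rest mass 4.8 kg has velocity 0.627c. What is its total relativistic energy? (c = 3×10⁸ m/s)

γ = 1/√(1 - 0.627²) = 1.28367
mc² = 4.8 × (3×10⁸)² = 4.320×10¹⁷ J
E = γmc² = 1.28367 × 4.320×10¹⁷ = 5.545×10¹⁷ J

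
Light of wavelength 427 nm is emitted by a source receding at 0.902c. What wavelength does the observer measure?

β = 0.902
Wavelength Doppler factor = √(1.902/0.098) = √(19.408) = 4.405
λ_obs = 427 × 4.405 = 1881 nm (redshift)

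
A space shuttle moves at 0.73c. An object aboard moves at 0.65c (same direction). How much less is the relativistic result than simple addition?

Classical: u' + v = 0.65 + 0.73 = 1.38c
Relativistic: u = (0.65 + 0.73)/(1 + 0.4745) = 1.38/1.4745 = 0.9359c
Difference: 1.38 - 0.9359 = 0.4441c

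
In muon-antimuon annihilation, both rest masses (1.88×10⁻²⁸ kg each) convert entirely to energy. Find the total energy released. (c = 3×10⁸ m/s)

Both particles have the same rest mass, so total mass = 2m
E = 2m·c² = 2 × 1.88×10⁻²⁸ × (3×10⁸)²
= 2 × 1.88×10⁻²⁸ × 9×10¹⁶
= 3.384×10⁻¹¹ J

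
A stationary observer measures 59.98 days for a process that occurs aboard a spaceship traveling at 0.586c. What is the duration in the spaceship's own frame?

Dilated time Δt = 59.98 days
γ = 1/√(1 - 0.586²) = 1.2341
Δt₀ = Δt/γ = 59.98/1.2341 = 48.60 days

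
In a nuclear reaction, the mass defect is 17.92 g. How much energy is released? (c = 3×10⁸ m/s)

Convert mass defect: Δm = 17.92 g = 0.01792 kg
E = Δm·c² = 0.01792 × (3×10⁸)²
= 0.01792 × 9×10¹⁶ = 1.613×10¹⁵ J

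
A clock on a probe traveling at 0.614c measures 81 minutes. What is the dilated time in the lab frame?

Proper time Δt₀ = 81 minutes
γ = 1/√(1 - 0.614²) = 1.267
Δt = γΔt₀ = 1.267 × 81 = 102.6 minutes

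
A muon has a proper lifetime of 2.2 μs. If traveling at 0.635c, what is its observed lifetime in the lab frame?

Proper lifetime τ₀ = 2.2 μs
γ = 1/√(1 - 0.635²) = 1.2945
τ = γτ₀ = 1.2945 × 2.2 μs = 2.848 μs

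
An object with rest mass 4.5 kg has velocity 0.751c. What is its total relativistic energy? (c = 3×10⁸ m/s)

γ = 1/√(1 - 0.751²) = 1.5145
mc² = 4.5 × (3×10⁸)² = 4.050×10¹⁷ J
E = γmc² = 1.5145 × 4.050×10¹⁷ = 6.134×10¹⁷ J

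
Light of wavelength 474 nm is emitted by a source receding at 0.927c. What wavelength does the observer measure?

β = 0.927
Wavelength Doppler factor = √(1.927/0.073) = √(26.40) = 5.138
λ_obs = 474 × 5.138 = 2435 nm (redshift)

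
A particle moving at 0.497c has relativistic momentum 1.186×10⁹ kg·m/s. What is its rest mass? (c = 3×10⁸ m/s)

γ = 1/√(1 - 0.497²) = 1.1524
v = 0.497 × 3×10⁸ = 1.491×10⁸ m/s
m = p/(γv) = 1.186×10⁹/(1.1524 × 1.491×10⁸) = 6.902 kg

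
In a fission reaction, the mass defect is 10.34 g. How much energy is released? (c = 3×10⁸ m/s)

Convert mass defect: Δm = 10.34 g = 0.01034 kg
E = Δm·c² = 0.01034 × (3×10⁸)²
= 0.01034 × 9×10¹⁶ = 9.306×10¹⁴ J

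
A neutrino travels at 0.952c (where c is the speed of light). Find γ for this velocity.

v/c = 0.952, so (v/c)² = 0.906304
1 - (v/c)² = 0.093696
γ = 1/√(0.093696) = 3.267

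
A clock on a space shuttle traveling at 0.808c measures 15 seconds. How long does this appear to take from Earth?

Proper time Δt₀ = 15 seconds
γ = 1/√(1 - 0.808²) = 1.697
Δt = γΔt₀ = 1.697 × 15 = 25.46 seconds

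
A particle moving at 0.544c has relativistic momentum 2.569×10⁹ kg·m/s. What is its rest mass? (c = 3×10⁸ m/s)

γ = 1/√(1 - 0.544²) = 1.192
v = 0.544 × 3×10⁸ = 1.632×10⁸ m/s
m = p/(γv) = 2.569×10⁹/(1.192 × 1.632×10⁸) = 13.21 kg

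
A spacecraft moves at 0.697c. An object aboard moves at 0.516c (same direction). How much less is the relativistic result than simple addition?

Classical: u' + v = 0.516 + 0.697 = 1.213c
Relativistic: u = (0.516 + 0.697)/(1 + 0.359652) = 1.213/1.359652 = 0.8921c
Difference: 1.213 - 0.8921 = 0.3209c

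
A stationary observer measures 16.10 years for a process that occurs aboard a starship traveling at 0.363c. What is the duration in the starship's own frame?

Dilated time Δt = 16.10 years
γ = 1/√(1 - 0.363²) = 1.073
Δt₀ = Δt/γ = 16.10/1.073 = 15.00 years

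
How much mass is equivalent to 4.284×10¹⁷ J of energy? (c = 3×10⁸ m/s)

From E = mc², we get m = E/c²
c² = (3×10⁸)² = 9×10¹⁶ m²/s²
m = 4.284×10¹⁷ / 9×10¹⁶ = 4.760 kg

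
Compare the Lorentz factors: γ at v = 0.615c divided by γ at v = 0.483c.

γ₁ = 1/√(1 - 0.615²) = 1.268
γ₂ = 1/√(1 - 0.483²) = 1.142
γ₁/γ₂ = 1.268/1.142 = 1.110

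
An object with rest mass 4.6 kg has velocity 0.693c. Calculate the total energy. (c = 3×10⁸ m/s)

γ = 1/√(1 - 0.693²) = 1.3871
mc² = 4.6 × (3×10⁸)² = 4.140×10¹⁷ J
E = γmc² = 1.3871 × 4.140×10¹⁷ = 5.743×10¹⁷ J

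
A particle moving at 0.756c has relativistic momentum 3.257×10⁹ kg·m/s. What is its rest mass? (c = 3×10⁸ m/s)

γ = 1/√(1 - 0.756²) = 1.5277
v = 0.756 × 3×10⁸ = 2.268×10⁸ m/s
m = p/(γv) = 3.257×10⁹/(1.5277 × 2.268×10⁸) = 9.400 kg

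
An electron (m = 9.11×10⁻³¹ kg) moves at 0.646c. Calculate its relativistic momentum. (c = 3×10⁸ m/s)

γ = 1/√(1 - 0.646²) = 1.310
v = 0.646 × 3×10⁸ = 1.938×10⁸ m/s
p = γmv = 1.310 × 9.11×10⁻³¹ × 1.938×10⁸ = 2.313×10⁻²² kg·m/s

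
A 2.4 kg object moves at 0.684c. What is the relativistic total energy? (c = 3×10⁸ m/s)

γ = 1/√(1 - 0.684²) = 1.371
mc² = 2.4 × (3×10⁸)² = 2.160×10¹⁷ J
E = γmc² = 1.371 × 2.160×10¹⁷ = 2.961×10¹⁷ J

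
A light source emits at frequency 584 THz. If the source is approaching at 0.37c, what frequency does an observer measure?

β = v/c = 0.37
(1+β)/(1-β) = 1.37/0.63 = 2.1746
Doppler factor = √(2.1746) = 1.4747
f_obs = 584 × 1.4747 = 861.2 THz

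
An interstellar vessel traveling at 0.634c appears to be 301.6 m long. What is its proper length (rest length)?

Contracted length L = 301.6 m
γ = 1/√(1 - 0.634²) = 1.293
L₀ = γL = 1.293 × 301.6 = 390.0 m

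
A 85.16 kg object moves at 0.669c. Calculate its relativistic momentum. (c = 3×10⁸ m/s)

γ = 1/√(1 - 0.669²) = 1.3454
v = 0.669 × 3×10⁸ = 2.007×10⁸ m/s
p = γmv = 1.3454 × 85.16 × 2.007×10⁸ = 2.300×10¹⁰ kg·m/s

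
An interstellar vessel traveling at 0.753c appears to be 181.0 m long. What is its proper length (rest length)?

Contracted length L = 181.0 m
γ = 1/√(1 - 0.753²) = 1.520
L₀ = γL = 1.520 × 181.0 = 275.1 m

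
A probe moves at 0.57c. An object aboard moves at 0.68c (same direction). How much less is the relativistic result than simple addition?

Classical: u' + v = 0.68 + 0.57 = 1.25c
Relativistic: u = (0.68 + 0.57)/(1 + 0.3876) = 1.25/1.3876 = 0.9008c
Difference: 1.25 - 0.9008 = 0.3492c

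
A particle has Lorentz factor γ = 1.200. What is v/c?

From γ = 1/√(1 - v²/c²):
1/γ² = 1/1.200² = 0.6944
v²/c² = 1 - 0.6944 = 0.3056
v/c = √(0.3056) = 0.5528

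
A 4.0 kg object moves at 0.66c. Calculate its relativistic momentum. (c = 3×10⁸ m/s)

γ = 1/√(1 - 0.66²) = 1.331
v = 0.66 × 3×10⁸ = 1.980×10⁸ m/s
p = γmv = 1.331 × 4.0 × 1.980×10⁸ = 1.054×10⁹ kg·m/s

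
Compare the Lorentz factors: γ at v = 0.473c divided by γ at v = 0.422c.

γ₁ = 1/√(1 - 0.473²) = 1.135
γ₂ = 1/√(1 - 0.422²) = 1.103
γ₁/γ₂ = 1.135/1.103 = 1.029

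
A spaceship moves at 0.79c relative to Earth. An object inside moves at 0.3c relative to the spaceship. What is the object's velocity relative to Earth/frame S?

u = (u' + v)/(1 + u'v/c²)
Numerator: 0.3 + 0.79 = 1.09
Denominator: 1 + 0.237 = 1.237
u = 1.09/1.237 = 0.8812c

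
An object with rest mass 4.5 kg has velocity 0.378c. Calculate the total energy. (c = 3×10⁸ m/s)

γ = 1/√(1 - 0.378²) = 1.08014
mc² = 4.5 × (3×10⁸)² = 4.050×10¹⁷ J
E = γmc² = 1.08014 × 4.050×10¹⁷ = 4.375×10¹⁷ J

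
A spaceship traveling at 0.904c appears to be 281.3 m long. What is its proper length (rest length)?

Contracted length L = 281.3 m
γ = 1/√(1 - 0.904²) = 2.339
L₀ = γL = 2.339 × 281.3 = 658.0 m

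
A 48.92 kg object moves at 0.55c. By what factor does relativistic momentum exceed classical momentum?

p_rel = γmv, p_class = mv
Ratio = γ = 1/√(1 - 0.55²) = 1.197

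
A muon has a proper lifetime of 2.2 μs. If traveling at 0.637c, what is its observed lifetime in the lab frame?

Proper lifetime τ₀ = 2.2 μs
γ = 1/√(1 - 0.637²) = 1.2972
τ = γτ₀ = 1.2972 × 2.2 μs = 2.854 μs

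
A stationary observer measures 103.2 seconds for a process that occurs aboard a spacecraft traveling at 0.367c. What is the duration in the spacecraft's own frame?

Dilated time Δt = 103.2 seconds
γ = 1/√(1 - 0.367²) = 1.075
Δt₀ = Δt/γ = 103.2/1.075 = 96.00 seconds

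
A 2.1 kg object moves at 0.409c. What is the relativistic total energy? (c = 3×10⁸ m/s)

γ = 1/√(1 - 0.409²) = 1.096
mc² = 2.1 × (3×10⁸)² = 1.890×10¹⁷ J
E = γmc² = 1.096 × 1.890×10¹⁷ = 2.071×10¹⁷ J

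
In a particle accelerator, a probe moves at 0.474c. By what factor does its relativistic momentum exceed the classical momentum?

p_rel = γmv, p_class = mv
Ratio = γ = 1/√(1 - 0.474²)
= 1/√(0.775324) = 1.136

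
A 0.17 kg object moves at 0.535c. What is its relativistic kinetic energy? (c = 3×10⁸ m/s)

γ = 1/√(1 - 0.535²) = 1.18364
γ - 1 = 0.18364
KE = (γ-1)mc² = 0.18364 × 0.17 × (3×10⁸)² = 2.810×10¹⁵ J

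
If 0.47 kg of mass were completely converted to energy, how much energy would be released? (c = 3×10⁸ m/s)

Using E = mc²:
c² = (3×10⁸)² = 9×10¹⁶ m²/s²
E = 0.47 × 9×10¹⁶ = 4.230×10¹⁶ J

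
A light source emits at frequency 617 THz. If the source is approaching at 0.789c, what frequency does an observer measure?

β = v/c = 0.789
(1+β)/(1-β) = 1.789/0.211 = 8.479
Doppler factor = √(8.479) = 2.912
f_obs = 617 × 2.912 = 1797 THz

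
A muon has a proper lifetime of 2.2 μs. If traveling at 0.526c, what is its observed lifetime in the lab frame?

Proper lifetime τ₀ = 2.2 μs
γ = 1/√(1 - 0.526²) = 1.176
τ = γτ₀ = 1.176 × 2.2 μs = 2.587 μs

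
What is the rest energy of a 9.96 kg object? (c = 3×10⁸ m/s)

c² = (3×10⁸)² = 9.000×10¹⁶ m²/s²
E₀ = mc² = 9.96 × 9.000×10¹⁶ = 8.964×10¹⁷ J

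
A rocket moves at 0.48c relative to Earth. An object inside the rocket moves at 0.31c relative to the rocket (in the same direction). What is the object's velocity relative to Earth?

u = (u' + v)/(1 + u'v/c²)
Numerator: 0.31 + 0.48 = 0.79
Denominator: 1 + 0.1488 = 1.1488
u = 0.79/1.1488 = 0.6877c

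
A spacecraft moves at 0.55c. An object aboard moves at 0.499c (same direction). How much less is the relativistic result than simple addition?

Classical: u' + v = 0.499 + 0.55 = 1.049c
Relativistic: u = (0.499 + 0.55)/(1 + 0.27445) = 1.049/1.27445 = 0.8231c
Difference: 1.049 - 0.8231 = 0.2259c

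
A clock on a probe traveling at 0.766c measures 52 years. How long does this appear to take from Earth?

Proper time Δt₀ = 52 years
γ = 1/√(1 - 0.766²) = 1.5556
Δt = γΔt₀ = 1.5556 × 52 = 80.89 years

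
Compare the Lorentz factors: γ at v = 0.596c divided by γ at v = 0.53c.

γ₁ = 1/√(1 - 0.596²) = 1.245
γ₂ = 1/√(1 - 0.53²) = 1.179
γ₁/γ₂ = 1.245/1.179 = 1.056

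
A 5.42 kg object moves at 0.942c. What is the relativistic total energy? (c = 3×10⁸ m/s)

γ = 1/√(1 - 0.942²) = 2.9796
mc² = 5.42 × (3×10⁸)² = 4.878×10¹⁷ J
E = γmc² = 2.9796 × 4.878×10¹⁷ = 1.453×10¹⁸ J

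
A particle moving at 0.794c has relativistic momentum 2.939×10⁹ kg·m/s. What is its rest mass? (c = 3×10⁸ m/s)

γ = 1/√(1 - 0.794²) = 1.645
v = 0.794 × 3×10⁸ = 2.382×10⁸ m/s
m = p/(γv) = 2.939×10⁹/(1.645 × 2.382×10⁸) = 7.501 kg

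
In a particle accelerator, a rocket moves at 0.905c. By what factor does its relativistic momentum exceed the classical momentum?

p_rel = γmv, p_class = mv
Ratio = γ = 1/√(1 - 0.905²)
= 1/√(0.180975) = 2.351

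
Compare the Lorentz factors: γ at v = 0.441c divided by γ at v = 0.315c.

γ₁ = 1/√(1 - 0.441²) = 1.114
γ₂ = 1/√(1 - 0.315²) = 1.054
γ₁/γ₂ = 1.114/1.054 = 1.057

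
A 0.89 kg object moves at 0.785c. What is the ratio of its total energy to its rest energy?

E = γmc², E₀ = mc²
E/E₀ = γ = 1/√(1 - 0.785²) = 1.614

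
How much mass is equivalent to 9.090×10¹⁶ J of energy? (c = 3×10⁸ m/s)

From E = mc², we get m = E/c²
c² = (3×10⁸)² = 9×10¹⁶ m²/s²
m = 9.090×10¹⁶ / 9×10¹⁶ = 1.010 kg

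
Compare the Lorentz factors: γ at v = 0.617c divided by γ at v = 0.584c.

γ₁ = 1/√(1 - 0.617²) = 1.271
γ₂ = 1/√(1 - 0.584²) = 1.232
γ₁/γ₂ = 1.271/1.232 = 1.032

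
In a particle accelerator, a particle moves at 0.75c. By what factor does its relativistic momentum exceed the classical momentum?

p_rel = γmv, p_class = mv
Ratio = γ = 1/√(1 - 0.75²)
= 1/√(0.4375) = 1.512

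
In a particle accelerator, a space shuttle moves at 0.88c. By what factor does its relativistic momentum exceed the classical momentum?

p_rel = γmv, p_class = mv
Ratio = γ = 1/√(1 - 0.88²)
= 1/√(0.2256) = 2.105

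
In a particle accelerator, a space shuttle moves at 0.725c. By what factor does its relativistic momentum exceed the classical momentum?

p_rel = γmv, p_class = mv
Ratio = γ = 1/√(1 - 0.725²)
= 1/√(0.474375) = 1.452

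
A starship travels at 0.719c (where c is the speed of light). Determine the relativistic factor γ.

v/c = 0.719, so (v/c)² = 0.516961
1 - (v/c)² = 0.483039
γ = 1/√(0.483039) = 1.439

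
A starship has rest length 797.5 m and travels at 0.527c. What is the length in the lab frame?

Proper length L₀ = 797.5 m
γ = 1/√(1 - 0.527²) = 1.17666
L = L₀/γ = 797.5/1.17666 = 677.8 m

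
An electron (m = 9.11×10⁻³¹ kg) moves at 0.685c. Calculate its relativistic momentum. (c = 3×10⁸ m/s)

γ = 1/√(1 - 0.685²) = 1.373
v = 0.685 × 3×10⁸ = 2.055×10⁸ m/s
p = γmv = 1.373 × 9.11×10⁻³¹ × 2.055×10⁸ = 2.570×10⁻²² kg·m/s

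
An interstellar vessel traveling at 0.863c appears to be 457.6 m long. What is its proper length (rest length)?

Contracted length L = 457.6 m
γ = 1/√(1 - 0.863²) = 1.9794
L₀ = γL = 1.9794 × 457.6 = 905.8 m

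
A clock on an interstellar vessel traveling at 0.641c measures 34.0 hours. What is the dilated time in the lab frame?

Proper time Δt₀ = 34.0 hours
γ = 1/√(1 - 0.641²) = 1.303
Δt = γΔt₀ = 1.303 × 34.0 = 44.30 hours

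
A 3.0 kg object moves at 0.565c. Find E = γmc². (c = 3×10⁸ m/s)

γ = 1/√(1 - 0.565²) = 1.212
mc² = 3.0 × (3×10⁸)² = 2.700×10¹⁷ J
E = γmc² = 1.212 × 2.700×10¹⁷ = 3.272×10¹⁷ J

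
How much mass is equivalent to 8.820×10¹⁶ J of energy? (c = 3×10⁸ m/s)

From E = mc², we get m = E/c²
c² = (3×10⁸)² = 9×10¹⁶ m²/s²
m = 8.820×10¹⁶ / 9×10¹⁶ = 0.9800 kg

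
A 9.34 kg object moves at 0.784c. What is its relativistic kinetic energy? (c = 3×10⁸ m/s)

γ = 1/√(1 - 0.784²) = 1.6109
γ - 1 = 0.6109
KE = (γ-1)mc² = 0.6109 × 9.34 × (3×10⁸)² = 5.135×10¹⁷ J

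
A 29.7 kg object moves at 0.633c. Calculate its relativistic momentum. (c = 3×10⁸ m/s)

γ = 1/√(1 - 0.633²) = 1.2917
v = 0.633 × 3×10⁸ = 1.899×10⁸ m/s
p = γmv = 1.2917 × 29.7 × 1.899×10⁸ = 7.285×10⁹ kg·m/s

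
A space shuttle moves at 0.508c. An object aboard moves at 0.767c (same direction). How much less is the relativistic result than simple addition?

Classical: u' + v = 0.767 + 0.508 = 1.275c
Relativistic: u = (0.767 + 0.508)/(1 + 0.389636) = 1.275/1.389636 = 0.9175c
Difference: 1.275 - 0.9175 = 0.3575c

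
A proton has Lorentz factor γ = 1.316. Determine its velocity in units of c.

From γ = 1/√(1 - v²/c²):
1/γ² = 1/1.316² = 0.5774
v²/c² = 1 - 0.5774 = 0.4226
v/c = √(0.4226) = 0.6501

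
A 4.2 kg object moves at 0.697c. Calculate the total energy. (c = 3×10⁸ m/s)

γ = 1/√(1 - 0.697²) = 1.39456
mc² = 4.2 × (3×10⁸)² = 3.780×10¹⁷ J
E = γmc² = 1.39456 × 3.780×10¹⁷ = 5.271×10¹⁷ J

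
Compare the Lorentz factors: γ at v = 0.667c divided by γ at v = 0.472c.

γ₁ = 1/√(1 - 0.667²) = 1.342
γ₂ = 1/√(1 - 0.472²) = 1.134
γ₁/γ₂ = 1.342/1.134 = 1.183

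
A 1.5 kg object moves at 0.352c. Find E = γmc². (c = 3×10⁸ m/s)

γ = 1/√(1 - 0.352²) = 1.068
mc² = 1.5 × (3×10⁸)² = 1.350×10¹⁷ J
E = γmc² = 1.068 × 1.350×10¹⁷ = 1.442×10¹⁷ J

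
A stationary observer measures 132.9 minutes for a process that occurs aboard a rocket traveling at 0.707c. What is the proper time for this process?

Dilated time Δt = 132.9 minutes
γ = 1/√(1 - 0.707²) = 1.414
Δt₀ = Δt/γ = 132.9/1.414 = 93.99 minutes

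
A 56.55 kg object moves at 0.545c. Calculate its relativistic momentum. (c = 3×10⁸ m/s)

γ = 1/√(1 - 0.545²) = 1.193
v = 0.545 × 3×10⁸ = 1.635×10⁸ m/s
p = γmv = 1.193 × 56.55 × 1.635×10⁸ = 1.103×10¹⁰ kg·m/s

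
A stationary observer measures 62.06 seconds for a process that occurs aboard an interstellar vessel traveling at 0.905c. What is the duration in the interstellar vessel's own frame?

Dilated time Δt = 62.06 seconds
γ = 1/√(1 - 0.905²) = 2.351
Δt₀ = Δt/γ = 62.06/2.351 = 26.40 seconds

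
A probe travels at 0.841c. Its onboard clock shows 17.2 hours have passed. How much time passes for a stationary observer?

Proper time Δt₀ = 17.2 hours
γ = 1/√(1 - 0.841²) = 1.848
Δt = γΔt₀ = 1.848 × 17.2 = 31.79 hours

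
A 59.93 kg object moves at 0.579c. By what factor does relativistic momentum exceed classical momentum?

p_rel = γmv, p_class = mv
Ratio = γ = 1/√(1 - 0.579²) = 1.227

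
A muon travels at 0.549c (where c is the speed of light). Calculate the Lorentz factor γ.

v/c = 0.549, so (v/c)² = 0.301401
1 - (v/c)² = 0.698599
γ = 1/√(0.698599) = 1.196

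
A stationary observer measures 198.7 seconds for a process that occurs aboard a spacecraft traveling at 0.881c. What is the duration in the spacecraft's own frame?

Dilated time Δt = 198.7 seconds
γ = 1/√(1 - 0.881²) = 2.1136
Δt₀ = Δt/γ = 198.7/2.1136 = 94.01 seconds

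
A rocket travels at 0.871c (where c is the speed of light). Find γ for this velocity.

v/c = 0.871, so (v/c)² = 0.758641
1 - (v/c)² = 0.241359
γ = 1/√(0.241359) = 2.035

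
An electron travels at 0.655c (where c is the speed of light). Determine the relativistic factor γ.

v/c = 0.655, so (v/c)² = 0.429025
1 - (v/c)² = 0.570975
γ = 1/√(0.570975) = 1.323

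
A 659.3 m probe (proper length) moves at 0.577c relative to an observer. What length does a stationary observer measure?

Proper length L₀ = 659.3 m
γ = 1/√(1 - 0.577²) = 1.2244
L = L₀/γ = 659.3/1.2244 = 538.5 m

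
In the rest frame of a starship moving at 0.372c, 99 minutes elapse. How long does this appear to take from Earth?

Proper time Δt₀ = 99 minutes
γ = 1/√(1 - 0.372²) = 1.0773
Δt = γΔt₀ = 1.0773 × 99 = 106.7 minutes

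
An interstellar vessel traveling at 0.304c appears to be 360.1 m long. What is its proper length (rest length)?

Contracted length L = 360.1 m
γ = 1/√(1 - 0.304²) = 1.0497
L₀ = γL = 1.0497 × 360.1 = 378.0 m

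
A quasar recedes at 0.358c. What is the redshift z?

β = 0.358
(1+β)/(1-β) = 1.358/0.642 = 2.1153
√(2.1153) = 1.4544
z = 1.4544 - 1 = 0.4544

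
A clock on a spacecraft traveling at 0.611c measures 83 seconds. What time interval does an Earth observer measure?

Proper time Δt₀ = 83 seconds
γ = 1/√(1 - 0.611²) = 1.263
Δt = γΔt₀ = 1.263 × 83 = 104.8 seconds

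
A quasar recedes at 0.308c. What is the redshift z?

β = 0.308
(1+β)/(1-β) = 1.308/0.692 = 1.890
√(1.890) = 1.3748
z = 1.3748 - 1 = 0.3748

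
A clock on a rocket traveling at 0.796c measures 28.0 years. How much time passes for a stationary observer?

Proper time Δt₀ = 28.0 years
γ = 1/√(1 - 0.796²) = 1.652
Δt = γΔt₀ = 1.652 × 28.0 = 46.26 years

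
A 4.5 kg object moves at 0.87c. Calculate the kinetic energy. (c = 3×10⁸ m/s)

γ = 1/√(1 - 0.87²) = 2.0282
γ - 1 = 1.0282
KE = (γ-1)mc² = 1.0282 × 4.5 × (3×10⁸)² = 4.164×10¹⁷ J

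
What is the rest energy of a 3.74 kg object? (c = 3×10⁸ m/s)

c² = (3×10⁸)² = 9.000×10¹⁶ m²/s²
E₀ = mc² = 3.74 × 9.000×10¹⁶ = 3.366×10¹⁷ J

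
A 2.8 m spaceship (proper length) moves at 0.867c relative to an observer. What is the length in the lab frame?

Proper length L₀ = 2.8 m
γ = 1/√(1 - 0.867²) = 2.007
L = L₀/γ = 2.8/2.007 = 1.395 m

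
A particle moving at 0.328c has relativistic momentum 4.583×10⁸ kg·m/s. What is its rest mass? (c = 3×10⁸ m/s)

γ = 1/√(1 - 0.328²) = 1.0586
v = 0.328 × 3×10⁸ = 9.840×10⁷ m/s
m = p/(γv) = 4.583×10⁸/(1.0586 × 9.840×10⁷) = 4.400 kg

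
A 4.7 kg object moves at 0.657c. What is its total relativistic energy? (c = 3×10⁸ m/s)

γ = 1/√(1 - 0.657²) = 1.3265
mc² = 4.7 × (3×10⁸)² = 4.230×10¹⁷ J
E = γmc² = 1.3265 × 4.230×10¹⁷ = 5.611×10¹⁷ J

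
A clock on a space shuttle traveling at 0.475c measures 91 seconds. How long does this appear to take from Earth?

Proper time Δt₀ = 91 seconds
γ = 1/√(1 - 0.475²) = 1.136
Δt = γΔt₀ = 1.136 × 91 = 103.4 seconds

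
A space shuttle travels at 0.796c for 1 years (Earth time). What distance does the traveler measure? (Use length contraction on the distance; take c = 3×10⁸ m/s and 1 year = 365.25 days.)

Earth distance: d = v × t = 0.796c × 1 yr = 7.5360×10¹⁵ m
γ = 1.6521
d' = d/γ = 7.5360×10¹⁵/1.6521 = 4.561×10¹⁵ m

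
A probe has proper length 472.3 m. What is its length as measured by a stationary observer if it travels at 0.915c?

Proper length L₀ = 472.3 m
γ = 1/√(1 - 0.915²) = 2.4786
L = L₀/γ = 472.3/2.4786 = 190.6 m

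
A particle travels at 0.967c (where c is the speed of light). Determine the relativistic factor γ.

v/c = 0.967, so (v/c)² = 0.935089
1 - (v/c)² = 0.064911
γ = 1/√(0.064911) = 3.925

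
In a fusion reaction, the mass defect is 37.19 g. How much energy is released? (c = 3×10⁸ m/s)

Convert mass defect: Δm = 37.19 g = 0.03719 kg
E = Δm·c² = 0.03719 × (3×10⁸)²
= 0.03719 × 9×10¹⁶ = 3.347×10¹⁵ J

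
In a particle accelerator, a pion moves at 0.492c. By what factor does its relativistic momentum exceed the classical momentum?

p_rel = γmv, p_class = mv
Ratio = γ = 1/√(1 - 0.492²)
= 1/√(0.757936) = 1.149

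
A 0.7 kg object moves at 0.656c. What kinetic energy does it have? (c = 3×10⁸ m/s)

γ = 1/√(1 - 0.656²) = 1.3249
γ - 1 = 0.3249
KE = (γ-1)mc² = 0.3249 × 0.7 × (3×10⁸)² = 2.047×10¹⁶ J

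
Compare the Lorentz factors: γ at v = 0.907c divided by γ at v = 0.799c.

γ₁ = 1/√(1 - 0.907²) = 2.375
γ₂ = 1/√(1 - 0.799²) = 1.663
γ₁/γ₂ = 2.375/1.663 = 1.428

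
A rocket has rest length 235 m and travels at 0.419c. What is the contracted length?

Proper length L₀ = 235 m
γ = 1/√(1 - 0.419²) = 1.101
L = L₀/γ = 235/1.101 = 213.4 m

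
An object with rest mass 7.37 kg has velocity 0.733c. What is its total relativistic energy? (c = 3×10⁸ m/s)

γ = 1/√(1 - 0.733²) = 1.470
mc² = 7.37 × (3×10⁸)² = 6.633×10¹⁷ J
E = γmc² = 1.470 × 6.633×10¹⁷ = 9.751×10¹⁷ J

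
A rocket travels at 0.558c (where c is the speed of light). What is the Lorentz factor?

v/c = 0.558, so (v/c)² = 0.311364
1 - (v/c)² = 0.688636
γ = 1/√(0.688636) = 1.205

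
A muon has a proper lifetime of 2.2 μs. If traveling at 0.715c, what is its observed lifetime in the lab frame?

Proper lifetime τ₀ = 2.2 μs
γ = 1/√(1 - 0.715²) = 1.4304
τ = γτ₀ = 1.4304 × 2.2 μs = 3.147 μs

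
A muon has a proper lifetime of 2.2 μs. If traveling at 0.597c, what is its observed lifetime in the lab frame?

Proper lifetime τ₀ = 2.2 μs
γ = 1/√(1 - 0.597²) = 1.2465
τ = γτ₀ = 1.2465 × 2.2 μs = 2.742 μs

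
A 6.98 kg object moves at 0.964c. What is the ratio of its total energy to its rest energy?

E = γmc², E₀ = mc²
E/E₀ = γ = 1/√(1 - 0.964²) = 3.761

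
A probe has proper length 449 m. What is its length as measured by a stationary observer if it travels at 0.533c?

Proper length L₀ = 449 m
γ = 1/√(1 - 0.533²) = 1.182
L = L₀/γ = 449/1.182 = 379.9 m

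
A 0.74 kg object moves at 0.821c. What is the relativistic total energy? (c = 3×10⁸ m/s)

γ = 1/√(1 - 0.821²) = 1.752
mc² = 0.74 × (3×10⁸)² = 6.660×10¹⁶ J
E = γmc² = 1.752 × 6.660×10¹⁶ = 1.167×10¹⁷ J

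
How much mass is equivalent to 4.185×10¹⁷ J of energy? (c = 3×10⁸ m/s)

From E = mc², we get m = E/c²
c² = (3×10⁸)² = 9×10¹⁶ m²/s²
m = 4.185×10¹⁷ / 9×10¹⁶ = 4.650 kg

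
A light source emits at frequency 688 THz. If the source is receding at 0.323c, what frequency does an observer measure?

β = v/c = 0.323
(1-β)/(1+β) = 0.677/1.323 = 0.511716
Doppler factor = √(0.511716) = 0.71534
f_obs = 688 × 0.71534 = 492.2 THz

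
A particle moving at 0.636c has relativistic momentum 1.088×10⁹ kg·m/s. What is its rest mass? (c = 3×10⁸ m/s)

γ = 1/√(1 - 0.636²) = 1.296
v = 0.636 × 3×10⁸ = 1.908×10⁸ m/s
m = p/(γv) = 1.088×10⁹/(1.296 × 1.908×10⁸) = 4.400 kg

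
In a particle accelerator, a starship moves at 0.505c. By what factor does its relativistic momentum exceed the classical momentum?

p_rel = γmv, p_class = mv
Ratio = γ = 1/√(1 - 0.505²)
= 1/√(0.744975) = 1.159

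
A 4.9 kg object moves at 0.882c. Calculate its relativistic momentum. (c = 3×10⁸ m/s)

γ = 1/√(1 - 0.882²) = 2.122
v = 0.882 × 3×10⁸ = 2.646×10⁸ m/s
p = γmv = 2.122 × 4.9 × 2.646×10⁸ = 2.751×10⁹ kg·m/s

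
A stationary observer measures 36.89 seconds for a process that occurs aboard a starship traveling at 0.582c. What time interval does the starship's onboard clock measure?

Dilated time Δt = 36.89 seconds
γ = 1/√(1 - 0.582²) = 1.2297
Δt₀ = Δt/γ = 36.89/1.2297 = 30.00 seconds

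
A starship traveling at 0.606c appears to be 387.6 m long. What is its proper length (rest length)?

Contracted length L = 387.6 m
γ = 1/√(1 - 0.606²) = 1.2571
L₀ = γL = 1.2571 × 387.6 = 487.3 m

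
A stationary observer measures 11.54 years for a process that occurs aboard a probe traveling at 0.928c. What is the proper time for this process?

Dilated time Δt = 11.54 years
γ = 1/√(1 - 0.928²) = 2.684
Δt₀ = Δt/γ = 11.54/2.684 = 4.300 years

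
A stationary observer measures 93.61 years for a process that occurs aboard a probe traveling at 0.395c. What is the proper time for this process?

Dilated time Δt = 93.61 years
γ = 1/√(1 - 0.395²) = 1.0885
Δt₀ = Δt/γ = 93.61/1.0885 = 86.00 years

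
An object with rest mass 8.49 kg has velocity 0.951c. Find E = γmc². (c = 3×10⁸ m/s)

γ = 1/√(1 - 0.951²) = 3.234
mc² = 8.49 × (3×10⁸)² = 7.641×10¹⁷ J
E = γmc² = 3.234 × 7.641×10¹⁷ = 2.471×10¹⁸ J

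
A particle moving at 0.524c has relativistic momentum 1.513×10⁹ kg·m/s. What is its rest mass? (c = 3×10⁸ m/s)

γ = 1/√(1 - 0.524²) = 1.174
v = 0.524 × 3×10⁸ = 1.572×10⁸ m/s
m = p/(γv) = 1.513×10⁹/(1.174 × 1.572×10⁸) = 8.198 kg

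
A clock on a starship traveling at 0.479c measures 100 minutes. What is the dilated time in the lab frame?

Proper time Δt₀ = 100 minutes
γ = 1/√(1 - 0.479²) = 1.139
Δt = γΔt₀ = 1.139 × 100 = 113.9 minutes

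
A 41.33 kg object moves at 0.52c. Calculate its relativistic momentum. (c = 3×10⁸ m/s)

γ = 1/√(1 - 0.52²) = 1.1707
v = 0.52 × 3×10⁸ = 1.560×10⁸ m/s
p = γmv = 1.1707 × 41.33 × 1.560×10⁸ = 7.548×10⁹ kg·m/s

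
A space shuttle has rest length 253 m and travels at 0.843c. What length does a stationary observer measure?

Proper length L₀ = 253 m
γ = 1/√(1 - 0.843²) = 1.859
L = L₀/γ = 253/1.859 = 136.1 m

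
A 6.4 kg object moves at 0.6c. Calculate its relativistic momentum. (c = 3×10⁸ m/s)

γ = 1/√(1 - 0.6²) = 1.250
v = 0.6 × 3×10⁸ = 1.800×10⁸ m/s
p = γmv = 1.250 × 6.4 × 1.800×10⁸ = 1.440×10⁹ kg·m/s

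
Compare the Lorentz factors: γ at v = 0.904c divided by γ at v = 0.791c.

γ₁ = 1/√(1 - 0.904²) = 2.339
γ₂ = 1/√(1 - 0.791²) = 1.634
γ₁/γ₂ = 2.339/1.634 = 1.431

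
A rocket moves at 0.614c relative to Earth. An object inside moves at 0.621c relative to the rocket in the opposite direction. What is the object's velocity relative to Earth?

Object's velocity in rocket frame is u' = -0.621c
u = (u' + v)/(1 + u'v/c²) = (v - 0.621)/(1 - 0.621·v/c²)
Numerator: 0.614 - 0.621 = -0.007
Denominator: 1 - 0.381294 = 0.618706
u = -0.007/0.618706 = -0.01131c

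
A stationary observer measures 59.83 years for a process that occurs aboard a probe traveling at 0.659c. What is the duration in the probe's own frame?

Dilated time Δt = 59.83 years
γ = 1/√(1 - 0.659²) = 1.3295
Δt₀ = Δt/γ = 59.83/1.3295 = 45.00 years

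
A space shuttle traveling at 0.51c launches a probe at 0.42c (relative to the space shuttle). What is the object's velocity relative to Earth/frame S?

u = (u' + v)/(1 + u'v/c²)
Numerator: 0.42 + 0.51 = 0.93
Denominator: 1 + 0.2142 = 1.2142
u = 0.93/1.2142 = 0.7659c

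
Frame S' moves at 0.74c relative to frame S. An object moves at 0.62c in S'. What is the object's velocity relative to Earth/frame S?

u = (u' + v)/(1 + u'v/c²)
Numerator: 0.62 + 0.74 = 1.36
Denominator: 1 + 0.4588 = 1.4588
u = 1.36/1.4588 = 0.9323c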